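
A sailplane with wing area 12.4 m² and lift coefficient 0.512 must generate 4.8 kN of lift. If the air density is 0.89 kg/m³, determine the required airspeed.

L = ½ρv²S·CL ⇒ v = √(2L/(ρ·S·CL))
v = √(2 × 4800 / (0.89 × 12.4 × 0.512)) = √1699 = 41.2 m/s

v = 41.2 m/s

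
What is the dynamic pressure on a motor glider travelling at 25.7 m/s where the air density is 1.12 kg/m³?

q = ½ρv² = ½ × 1.12 × 25.7² = 370 Pa

q = 370 Pa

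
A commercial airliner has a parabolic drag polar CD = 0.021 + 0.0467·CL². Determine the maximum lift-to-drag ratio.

(L/D)max = 16

For CD = CD0 + K·CL², (L/D)max occurs at CL* = √(CD0/K) and equals 1/(2√(K·CD0)).
(L/D)max = 1/(2√(0.0467 × 0.021)) = 1/(2 × 0.03132) = 16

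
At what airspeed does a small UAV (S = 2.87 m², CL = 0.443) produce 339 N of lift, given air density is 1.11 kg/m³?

v = 21.9 m/s

L = ½ρv²S·CL ⇒ v = √(2L/(ρ·S·CL))
v = √(2 × 339 / (1.11 × 2.87 × 0.443)) = √480.4 = 21.9 m/s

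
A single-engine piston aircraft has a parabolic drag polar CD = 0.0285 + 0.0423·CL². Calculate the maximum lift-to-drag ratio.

For CD = CD0 + K·CL², (L/D)max occurs at CL* = √(CD0/K) and equals 1/(2√(K·CD0)).
(L/D)max = 1/(2√(0.0423 × 0.0285)) = 1/(2 × 0.03472) = 14.4

(L/D)max = 14.4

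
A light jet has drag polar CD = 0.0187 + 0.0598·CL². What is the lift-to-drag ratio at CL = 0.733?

CD = 0.0187 + 0.0598 × 0.733² = 0.05083
L/D = CL/CD = 0.733 / 0.05083 = 14.4

L/D = 14.4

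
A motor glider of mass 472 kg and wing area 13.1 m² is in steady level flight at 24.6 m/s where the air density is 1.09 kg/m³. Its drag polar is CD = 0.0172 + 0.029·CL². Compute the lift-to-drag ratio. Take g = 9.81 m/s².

L/D = 21.2

Level flight ⇒ L = W = m·g = 472 × 9.81 = 4630.3 N.
Dynamic pressure q = 0.5 × 1.09 × 24.6² = 329.8 Pa.
Required CL = L/(qS) = 4630.3/(329.8·13.1) = 1.072.
CD = 0.0172 + 0.029 × 1.072² = 0.05051.
L/D = CL/CD = 1.072 / 0.05051 = 21.2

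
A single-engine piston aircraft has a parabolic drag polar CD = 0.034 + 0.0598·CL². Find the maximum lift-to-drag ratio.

For CD = CD0 + K·CL², (L/D)max occurs at CL* = √(CD0/K) and equals 1/(2√(K·CD0)).
(L/D)max = 1/(2√(0.0598 × 0.034)) = 1/(2 × 0.04509) = 11.1

(L/D)max = 11.1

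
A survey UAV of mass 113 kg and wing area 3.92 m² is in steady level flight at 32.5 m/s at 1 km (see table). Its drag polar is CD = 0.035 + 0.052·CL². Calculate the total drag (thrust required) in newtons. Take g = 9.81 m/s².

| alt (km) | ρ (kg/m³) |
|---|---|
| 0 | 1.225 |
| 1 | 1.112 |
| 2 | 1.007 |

D = 108 N

At 1 km, from the table: ρ = 1.112 kg/m³.
Level flight ⇒ L = W = m·g = 113 × 9.81 = 1108.5 N.
q = ½ρv² = ½ × 1.112 × 32.5² = 587.3 Pa.
CL = 2W/(ρv²S) = 2×1108.5/(1.112×32.5²×3.92) = 0.4815.
CD = 0.035 + 0.052 × 0.4815² = 0.04706.
D = q·S·CD = 587.3 × 3.92 × 0.04706 = 108.3 N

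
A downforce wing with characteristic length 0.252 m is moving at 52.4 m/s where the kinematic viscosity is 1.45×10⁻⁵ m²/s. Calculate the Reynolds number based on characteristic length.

Re = 9.11×10^5

Re = v·c/ν = 52.4 × 0.252 / (1.45×10⁻⁵) = 9.11×10^5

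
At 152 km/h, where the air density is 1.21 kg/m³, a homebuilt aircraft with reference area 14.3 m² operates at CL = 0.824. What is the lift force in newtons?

Convert speed: v = 152 km/h ÷ 3.6 = 42.22 m/s.
Dynamic pressure q = ½ρv² = ½ × 1.21 × 42.22² = 1079 Pa.
L = q·S·CL = 1079 × 14.3 × 0.824 = 12700 N ≈ 12.7 kN

L = 12700 N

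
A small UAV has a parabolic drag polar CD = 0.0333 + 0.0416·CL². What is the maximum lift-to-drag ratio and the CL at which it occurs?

For CD = CD0 + K·CL², (L/D)max occurs at CL* = √(CD0/K) and equals 1/(2√(K·CD0)).
(L/D)max = 1/(2√(0.0416 × 0.0333)) = 1/(2 × 0.03722) = 13.4
CL* = √(0.0333/0.0416) = 0.895

(L/D)max = 13.4, at CL = 0.895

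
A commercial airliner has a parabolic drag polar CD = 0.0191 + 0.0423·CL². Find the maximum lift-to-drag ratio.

(L/D)max = 17.6

For CD = CD0 + K·CL², (L/D)max occurs at CL* = √(CD0/K) and equals 1/(2√(K·CD0)).
(L/D)max = 1/(2√(0.0423 × 0.0191)) = 1/(2 × 0.02842) = 17.6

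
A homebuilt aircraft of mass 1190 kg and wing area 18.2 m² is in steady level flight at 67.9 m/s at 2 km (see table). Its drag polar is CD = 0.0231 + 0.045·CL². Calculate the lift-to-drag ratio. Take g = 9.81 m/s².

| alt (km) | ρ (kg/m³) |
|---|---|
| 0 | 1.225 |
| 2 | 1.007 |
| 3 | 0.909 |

At 2 km, from the table: ρ = 1.007 kg/m³.
Level flight ⇒ L = W = m·g = 1190 × 9.81 = 11674 N.
q = ½ρv² = ½ × 1.007 × 67.9² = 2321 Pa.
CL = 2W/(ρv²S) = 2×11674/(1.007×67.9²×18.2) = 0.2763.
CD = 0.0231 + 0.045 × 0.2763² = 0.02654.
L/D = CL/CD = 0.2763 / 0.02654 = 10.4

L/D = 10.4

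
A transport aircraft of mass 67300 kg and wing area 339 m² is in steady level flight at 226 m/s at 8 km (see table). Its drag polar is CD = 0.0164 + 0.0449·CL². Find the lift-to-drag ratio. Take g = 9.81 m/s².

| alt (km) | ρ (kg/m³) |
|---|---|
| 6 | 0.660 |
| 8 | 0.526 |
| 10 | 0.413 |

L/D = 8.36

At 8 km, from the table: ρ = 0.526 kg/m³.
In steady level flight, lift balances weight: W = mg = 67300 × 9.81 = 6.6021×10^5 N.
q = ½ρv² = ½ × 0.526 × 226² = 13430 Pa.
CL = 2W/(ρv²S) = 2×6.6021×10^5/(0.526×226²×339) = 0.145.
CD = 0.0164 + 0.0449 × 0.145² = 0.01734.
L/D = CL/CD = 0.145 / 0.01734 = 8.36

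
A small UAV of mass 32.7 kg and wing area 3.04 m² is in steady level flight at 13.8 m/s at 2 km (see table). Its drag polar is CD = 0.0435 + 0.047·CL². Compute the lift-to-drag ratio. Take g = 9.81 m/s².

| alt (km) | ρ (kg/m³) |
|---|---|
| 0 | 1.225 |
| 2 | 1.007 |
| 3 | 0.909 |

At 2 km, from the table: ρ = 1.007 kg/m³.
In steady level flight, lift balances weight: W = mg = 32.7 × 9.81 = 320.79 N.
q = ½ρv² = ½ × 1.007 × 13.8² = 95.89 Pa.
CL = 2W/(ρv²S) = 2×320.79/(1.007×13.8²×3.04) = 1.1.
CD = 0.0435 + 0.047 × 1.1² = 0.1004.
L/D = CL/CD = 1.1 / 0.1004 = 11

L/D = 11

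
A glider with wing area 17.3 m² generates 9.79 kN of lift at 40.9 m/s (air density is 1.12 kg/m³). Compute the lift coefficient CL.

CL = 0.604

From L = ½ρv²S·CL, rearranging gives CL = 2L/(ρv²S).
CL = 2 × 9790 / (1.12 × 40.9² × 17.3) = 0.604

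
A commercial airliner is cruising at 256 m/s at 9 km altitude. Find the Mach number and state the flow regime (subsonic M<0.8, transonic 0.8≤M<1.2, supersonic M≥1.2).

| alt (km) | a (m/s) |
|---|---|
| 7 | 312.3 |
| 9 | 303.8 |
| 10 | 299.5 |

At 9 km, from the table: a = 303.8 m/s.
M = v/a = 256 / 303.8 = 0.843
M = 0.843 → transonic.

M = 0.843 (transonic)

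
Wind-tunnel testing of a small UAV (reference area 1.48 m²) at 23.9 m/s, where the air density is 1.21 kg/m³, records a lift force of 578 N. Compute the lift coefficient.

CL = 1.13

From L = ½ρv²S·CL, rearranging gives CL = 2L/(ρv²S).
CL = 2 × 578 / (1.21 × 23.9² × 1.48) = 1.13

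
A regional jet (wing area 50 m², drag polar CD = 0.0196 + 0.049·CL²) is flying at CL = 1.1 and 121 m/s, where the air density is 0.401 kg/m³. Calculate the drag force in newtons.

D = 11600 N

CD = 0.0196 + 0.049 × 1.1² = 0.07889
D = ½ρv²S·CD = ½ × 0.401 × 121² × 50 × 0.07889 = 11600 N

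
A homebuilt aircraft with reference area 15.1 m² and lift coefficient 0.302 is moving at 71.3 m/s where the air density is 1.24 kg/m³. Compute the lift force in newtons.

L = 14400 N

Dynamic pressure q = ½ρv² = ½ × 1.24 × 71.3² = 3152 Pa.
L = q·S·CL = 3152 × 15.1 × 0.302 = 14400 N ≈ 14.4 kN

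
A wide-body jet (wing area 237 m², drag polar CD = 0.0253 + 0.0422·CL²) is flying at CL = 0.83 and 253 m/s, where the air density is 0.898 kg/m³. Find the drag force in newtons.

D = 3.7×10^5 N

CD = 0.0253 + 0.0422 × 0.83² = 0.05437
D = ½ρv²S·CD = ½ × 0.898 × 253² × 237 × 0.05437 = 3.7×10^5 N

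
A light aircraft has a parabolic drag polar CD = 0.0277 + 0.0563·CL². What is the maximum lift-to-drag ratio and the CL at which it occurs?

For CD = CD0 + K·CL², (L/D)max occurs at CL* = √(CD0/K) and equals 1/(2√(K·CD0)).
(L/D)max = 1/(2√(0.0563 × 0.0277)) = 1/(2 × 0.03949) = 12.7
CL* = √(0.0277/0.0563) = 0.701

(L/D)max = 12.7, at CL = 0.701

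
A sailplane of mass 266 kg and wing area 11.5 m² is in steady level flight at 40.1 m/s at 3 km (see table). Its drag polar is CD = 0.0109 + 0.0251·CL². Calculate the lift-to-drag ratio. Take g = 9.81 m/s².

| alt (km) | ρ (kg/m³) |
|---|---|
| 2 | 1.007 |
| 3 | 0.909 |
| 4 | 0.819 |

At 3 km, from the table: ρ = 0.909 kg/m³.
In steady level flight, lift balances weight: W = mg = 266 × 9.81 = 2609.5 N.
q = ½ρv² = ½ × 0.909 × 40.1² = 730.8 Pa.
CL = 2W/(ρv²S) = 2×2609.5/(0.909×40.1²×11.5) = 0.3105.
CD = 0.0109 + 0.0251 × 0.3105² = 0.01332.
L/D = CL/CD = 0.3105 / 0.01332 = 23.3

L/D = 23.3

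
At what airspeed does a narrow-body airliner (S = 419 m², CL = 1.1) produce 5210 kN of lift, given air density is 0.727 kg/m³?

L = ½ρv²S·CL ⇒ v = √(2L/(ρ·S·CL))
v = √(2 × 5.21×10^6 / (0.727 × 419 × 1.1)) = √31100 = 176 m/s

v = 176 m/s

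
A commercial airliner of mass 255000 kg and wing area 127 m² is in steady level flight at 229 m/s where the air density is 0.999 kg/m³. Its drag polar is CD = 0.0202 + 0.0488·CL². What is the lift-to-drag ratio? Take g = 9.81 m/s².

L/D = 15.7

In steady level flight, lift balances weight: W = mg = 255000 × 9.81 = 2.5016×10^6 N.
q = ½ρv² = ½ × 0.999 × 229² = 26190 Pa.
CL = 2W/(ρv²S) = 2×2.5016×10^6/(0.999×229²×127) = 0.752.
CD = 0.0202 + 0.0488 × 0.752² = 0.04779.
L/D = CL/CD = 0.752 / 0.04779 = 15.7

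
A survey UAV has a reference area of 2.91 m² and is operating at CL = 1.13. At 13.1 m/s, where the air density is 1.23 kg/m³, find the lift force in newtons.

Dynamic pressure q = ½ρv² = ½ × 1.23 × 13.1² = 105.5 Pa.
L = q·S·CL = 105.5 × 2.91 × 1.13 = 347 N

L = 347 N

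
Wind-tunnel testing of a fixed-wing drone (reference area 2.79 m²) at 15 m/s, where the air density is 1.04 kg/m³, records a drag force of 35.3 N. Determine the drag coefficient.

From D = ½ρv²S·CD, rearranging gives CD = 2D/(ρv²S).
CD = 2 × 35.3 / (1.04 × 15² × 2.79) = 0.108

CD = 0.108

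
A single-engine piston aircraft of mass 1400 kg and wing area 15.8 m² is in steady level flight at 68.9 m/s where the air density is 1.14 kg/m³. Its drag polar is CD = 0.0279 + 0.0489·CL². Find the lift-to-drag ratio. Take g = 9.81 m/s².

Weight W = mg = 1400 × 9.81 = 13734 N; in level flight L = W.
Dynamic pressure q = 0.5 × 1.14 × 68.9² = 2706 Pa.
CL = W/(q·S) = 13734 / (2706 × 15.8) = 0.3212.
CD = 0.0279 + 0.0489 × 0.3212² = 0.03295.
L/D = CL/CD = 0.3212 / 0.03295 = 9.75

L/D = 9.75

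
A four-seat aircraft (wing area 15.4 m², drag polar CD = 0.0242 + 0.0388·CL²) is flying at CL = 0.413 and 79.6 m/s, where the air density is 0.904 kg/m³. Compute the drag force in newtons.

CD = 0.0242 + 0.0388 × 0.413² = 0.03082
D = ½ρv²S·CD = ½ × 0.904 × 79.6² × 15.4 × 0.03082 = 1360 N

D = 1360 N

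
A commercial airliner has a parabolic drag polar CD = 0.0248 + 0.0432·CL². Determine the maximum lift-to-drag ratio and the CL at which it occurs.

For CD = CD0 + K·CL², (L/D)max occurs at CL* = √(CD0/K) and equals 1/(2√(K·CD0)).
(L/D)max = 1/(2√(0.0432 × 0.0248)) = 1/(2 × 0.03273) = 15.3
CL* = √(0.0248/0.0432) = 0.758

(L/D)max = 15.3, at CL = 0.758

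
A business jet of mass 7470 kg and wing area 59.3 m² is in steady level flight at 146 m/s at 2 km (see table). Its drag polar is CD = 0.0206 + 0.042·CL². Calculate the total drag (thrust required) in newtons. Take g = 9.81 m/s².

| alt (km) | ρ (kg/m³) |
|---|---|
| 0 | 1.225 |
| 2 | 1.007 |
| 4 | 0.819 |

At 2 km, from the table: ρ = 1.007 kg/m³.
Weight W = mg = 7470 × 9.81 = 73281 N; in level flight L = W.
Dynamic pressure q = 0.5 × 1.007 × 146² = 10730 Pa.
CL = 2W/(ρv²S) = 2×73281/(1.007×146²×59.3) = 0.1151.
CD = 0.0206 + 0.042 × 0.1151² = 0.02116.
D = q·S·CD = 10730 × 59.3 × 0.02116 = 13470 N

D = 13500 N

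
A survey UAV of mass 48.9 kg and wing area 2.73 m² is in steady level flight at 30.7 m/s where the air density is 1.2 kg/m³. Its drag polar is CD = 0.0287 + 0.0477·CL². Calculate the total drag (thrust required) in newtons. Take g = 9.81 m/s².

D = 51.4 N

In steady level flight, lift balances weight: W = mg = 48.9 × 9.81 = 479.71 N.
Dynamic pressure q = 0.5 × 1.2 × 30.7² = 565.5 Pa.
CL = W/(q·S) = 479.71 / (565.5 × 2.73) = 0.3107.
CD = 0.0287 + 0.0477 × 0.3107² = 0.03331.
D = q·S·CD = 565.5 × 2.73 × 0.03331 = 51.42 N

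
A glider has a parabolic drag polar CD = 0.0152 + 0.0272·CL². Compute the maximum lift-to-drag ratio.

(L/D)max = 24.6

For CD = CD0 + K·CL², (L/D)max occurs at CL* = √(CD0/K) and equals 1/(2√(K·CD0)).
(L/D)max = 1/(2√(0.0272 × 0.0152)) = 1/(2 × 0.02033) = 24.6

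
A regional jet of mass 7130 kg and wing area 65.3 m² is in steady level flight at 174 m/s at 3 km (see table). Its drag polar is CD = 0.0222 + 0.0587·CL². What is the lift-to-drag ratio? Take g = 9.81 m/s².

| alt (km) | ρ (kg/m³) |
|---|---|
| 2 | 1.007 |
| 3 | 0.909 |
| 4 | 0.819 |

At 3 km, from the table: ρ = 0.909 kg/m³.
Level flight ⇒ L = W = m·g = 7130 × 9.81 = 69945 N.
Dynamic pressure q = 0.5 × 0.909 × 174² = 13760 Pa.
CL = W/(q·S) = 69945 / (13760 × 65.3) = 0.07784.
CD = 0.0222 + 0.0587 × 0.07784² = 0.02256.
L/D = CL/CD = 0.07784 / 0.02256 = 3.45

L/D = 3.45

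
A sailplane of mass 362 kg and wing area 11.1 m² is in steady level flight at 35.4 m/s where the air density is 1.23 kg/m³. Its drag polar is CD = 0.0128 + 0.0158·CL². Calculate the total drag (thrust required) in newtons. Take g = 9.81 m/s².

Level flight ⇒ L = W = m·g = 362 × 9.81 = 3551.2 N.
q = ½ρv² = ½ × 1.23 × 35.4² = 770.7 Pa.
CL = W/(q·S) = 3551.2 / (770.7 × 11.1) = 0.4151.
CD = 0.0128 + 0.0158 × 0.4151² = 0.01552.
D = q·S·CD = 770.7 × 11.1 × 0.01552 = 132.8 N

D = 133 N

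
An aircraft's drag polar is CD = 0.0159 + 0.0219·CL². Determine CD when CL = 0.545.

CD = 0.0224

CD = 0.0159 + 0.0219 × 0.545² = 0.0159 + 0.006505 = 0.0224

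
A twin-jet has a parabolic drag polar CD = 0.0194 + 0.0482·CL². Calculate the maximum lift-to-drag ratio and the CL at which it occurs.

For CD = CD0 + K·CL², (L/D)max occurs at CL* = √(CD0/K) and equals 1/(2√(K·CD0)).
(L/D)max = 1/(2√(0.0482 × 0.0194)) = 1/(2 × 0.03058) = 16.4
CL* = √(0.0194/0.0482) = 0.634

(L/D)max = 16.4, at CL = 0.634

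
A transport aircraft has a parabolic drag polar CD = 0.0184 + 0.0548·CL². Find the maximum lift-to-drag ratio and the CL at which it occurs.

(L/D)max = 15.7, at CL = 0.579

For CD = CD0 + K·CL², (L/D)max occurs at CL* = √(CD0/K) and equals 1/(2√(K·CD0)).
(L/D)max = 1/(2√(0.0548 × 0.0184)) = 1/(2 × 0.03175) = 15.7
CL* = √(0.0184/0.0548) = 0.579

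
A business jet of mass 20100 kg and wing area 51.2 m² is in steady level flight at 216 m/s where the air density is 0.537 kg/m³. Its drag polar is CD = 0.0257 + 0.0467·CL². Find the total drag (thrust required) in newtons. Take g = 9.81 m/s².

D = 19300 N

In steady level flight, lift balances weight: W = mg = 20100 × 9.81 = 1.9718×10^5 N.
q = ½ρv² = ½ × 0.537 × 216² = 12530 Pa.
Required CL = L/(qS) = 1.9718×10^5/(12530·51.2) = 0.3074.
CD = 0.0257 + 0.0467 × 0.3074² = 0.03011.
D = q·S·CD = 12530 × 51.2 × 0.03011 = 19310 N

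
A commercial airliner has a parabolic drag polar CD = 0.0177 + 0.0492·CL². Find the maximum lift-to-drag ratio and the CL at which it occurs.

(L/D)max = 16.9, at CL = 0.6

For CD = CD0 + K·CL², (L/D)max occurs at CL* = √(CD0/K) and equals 1/(2√(K·CD0)).
(L/D)max = 1/(2√(0.0492 × 0.0177)) = 1/(2 × 0.02951) = 16.9
CL* = √(0.0177/0.0492) = 0.6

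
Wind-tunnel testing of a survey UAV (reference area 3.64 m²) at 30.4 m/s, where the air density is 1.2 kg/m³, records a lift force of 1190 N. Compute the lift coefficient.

From L = ½ρv²S·CL, rearranging gives CL = 2L/(ρv²S).
CL = 2 × 1190 / (1.2 × 30.4² × 3.64) = 0.59

CL = 0.59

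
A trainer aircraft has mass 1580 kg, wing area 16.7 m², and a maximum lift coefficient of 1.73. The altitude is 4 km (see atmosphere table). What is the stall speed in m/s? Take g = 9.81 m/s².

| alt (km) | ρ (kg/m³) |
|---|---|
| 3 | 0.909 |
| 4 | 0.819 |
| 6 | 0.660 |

At 4 km, from the table: ρ = 0.819 kg/m³.
At stall, lift equals weight: L = W = m·g = 1580 × 9.81 = 15500 N.
V_stall = √(2W/(ρ·S·CL,max)) = √(2 × 15500 / (0.819 × 16.7 × 1.73))
V_stall = √1310 = 36.2 m/s

V_stall = 36.2 m/s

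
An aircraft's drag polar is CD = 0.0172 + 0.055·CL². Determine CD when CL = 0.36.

CD = 0.0172 + 0.055 × 0.36² = 0.0172 + 0.007128 = 0.0243

CD = 0.0243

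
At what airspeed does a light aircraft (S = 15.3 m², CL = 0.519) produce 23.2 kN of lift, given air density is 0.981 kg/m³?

L = ½ρv²S·CL ⇒ v = √(2L/(ρ·S·CL))
v = √(2 × 23200 / (0.981 × 15.3 × 0.519)) = √5956 = 77.2 m/s

v = 77.2 m/s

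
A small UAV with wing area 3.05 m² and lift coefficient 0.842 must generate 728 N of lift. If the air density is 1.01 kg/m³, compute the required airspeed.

v = 23.7 m/s

L = ½ρv²S·CL ⇒ v = √(2L/(ρ·S·CL))
v = √(2 × 728 / (1.01 × 3.05 × 0.842)) = √561.3 = 23.7 m/s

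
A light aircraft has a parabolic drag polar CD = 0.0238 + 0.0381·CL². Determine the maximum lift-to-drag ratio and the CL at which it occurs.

For CD = CD0 + K·CL², (L/D)max occurs at CL* = √(CD0/K) and equals 1/(2√(K·CD0)).
(L/D)max = 1/(2√(0.0381 × 0.0238)) = 1/(2 × 0.03011) = 16.6
CL* = √(0.0238/0.0381) = 0.79

(L/D)max = 16.6, at CL = 0.79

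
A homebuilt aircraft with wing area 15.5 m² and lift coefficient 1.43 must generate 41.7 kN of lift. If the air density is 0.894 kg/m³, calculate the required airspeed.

v = 64.9 m/s

L = ½ρv²S·CL ⇒ v = √(2L/(ρ·S·CL))
v = √(2 × 41700 / (0.894 × 15.5 × 1.43)) = √4209 = 64.9 m/s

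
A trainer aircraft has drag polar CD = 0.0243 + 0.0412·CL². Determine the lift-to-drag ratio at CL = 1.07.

L/D = 15

CD = 0.0243 + 0.0412 × 1.07² = 0.07147
L/D = CL/CD = 1.07 / 0.07147 = 15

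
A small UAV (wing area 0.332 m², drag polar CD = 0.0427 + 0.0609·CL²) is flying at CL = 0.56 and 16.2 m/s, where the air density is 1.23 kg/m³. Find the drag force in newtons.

D = 3.31 N

CD = 0.0427 + 0.0609 × 0.56² = 0.0618
D = ½ρv²S·CD = ½ × 1.23 × 16.2² × 0.332 × 0.0618 = 3.31 N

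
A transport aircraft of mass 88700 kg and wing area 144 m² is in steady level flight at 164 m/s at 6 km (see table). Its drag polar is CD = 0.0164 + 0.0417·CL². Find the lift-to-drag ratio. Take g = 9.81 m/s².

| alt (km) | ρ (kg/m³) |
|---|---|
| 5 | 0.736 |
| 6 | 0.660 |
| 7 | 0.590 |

At 6 km, from the table: ρ = 0.660 kg/m³.
Weight W = mg = 88700 × 9.81 = 8.7015×10^5 N; in level flight L = W.
Dynamic pressure q = 0.5 × 0.66 × 164² = 8876 Pa.
CL = 2W/(ρv²S) = 2×8.7015×10^5/(0.66×164²×144) = 0.6808.
CD = 0.0164 + 0.0417 × 0.6808² = 0.03573.
L/D = CL/CD = 0.6808 / 0.03573 = 19.1

L/D = 19.1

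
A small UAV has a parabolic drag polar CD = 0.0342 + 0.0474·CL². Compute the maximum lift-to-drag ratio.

For CD = CD0 + K·CL², (L/D)max occurs at CL* = √(CD0/K) and equals 1/(2√(K·CD0)).
(L/D)max = 1/(2√(0.0474 × 0.0342)) = 1/(2 × 0.04026) = 12.4

(L/D)max = 12.4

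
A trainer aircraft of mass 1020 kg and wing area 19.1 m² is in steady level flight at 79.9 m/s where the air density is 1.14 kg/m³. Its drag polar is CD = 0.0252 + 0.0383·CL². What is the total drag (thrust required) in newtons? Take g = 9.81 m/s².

In steady level flight, lift balances weight: W = mg = 1020 × 9.81 = 10006 N.
q = ½ρv² = ½ × 1.14 × 79.9² = 3639 Pa.
CL = 2W/(ρv²S) = 2×10006/(1.14×79.9²×19.1) = 0.144.
CD = 0.0252 + 0.0383 × 0.144² = 0.02599.
D = q·S·CD = 3639 × 19.1 × 0.02599 = 1807 N

D = 1810 N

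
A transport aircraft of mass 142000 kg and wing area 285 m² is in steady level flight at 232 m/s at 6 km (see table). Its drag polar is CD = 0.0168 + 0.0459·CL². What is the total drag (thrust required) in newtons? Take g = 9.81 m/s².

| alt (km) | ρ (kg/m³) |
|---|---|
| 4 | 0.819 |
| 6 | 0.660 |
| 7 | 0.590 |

D = 1.03×10^5 N

At 6 km, from the table: ρ = 0.660 kg/m³.
In steady level flight, lift balances weight: W = mg = 142000 × 9.81 = 1.393×10^6 N.
q = ½ρv² = ½ × 0.66 × 232² = 17760 Pa.
Required CL = L/(qS) = 1.393×10^6/(17760·285) = 0.2752.
CD = 0.0168 + 0.0459 × 0.2752² = 0.02028.
D = q·S·CD = 17760 × 285 × 0.02028 = 1.026×10^5 N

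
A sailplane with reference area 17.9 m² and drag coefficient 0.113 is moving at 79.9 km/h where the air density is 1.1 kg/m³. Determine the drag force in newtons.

D = 548 N

Convert speed: v = 79.9 km/h ÷ 3.6 = 22.19 m/s.
D = ½ρv²S·CD = ½ × 1.1 × 22.19² × 17.9 × 0.113 = 548 N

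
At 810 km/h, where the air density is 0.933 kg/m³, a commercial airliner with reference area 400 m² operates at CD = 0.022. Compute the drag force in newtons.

D = 2.08×10^5 N

Convert speed: v = 810 km/h ÷ 3.6 = 225 m/s.
Dynamic pressure q = ½ρv² = ½ × 0.933 × 225² = 23620 Pa.
D = q·S·CD = 23620 × 400 × 0.022 = 2.08×10^5 N ≈ 208 kN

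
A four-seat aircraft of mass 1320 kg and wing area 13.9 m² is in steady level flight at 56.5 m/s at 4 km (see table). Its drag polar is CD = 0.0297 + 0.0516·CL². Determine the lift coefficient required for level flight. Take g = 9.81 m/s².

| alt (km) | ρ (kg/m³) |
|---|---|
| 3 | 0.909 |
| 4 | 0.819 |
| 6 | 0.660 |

CL = 0.713

At 4 km, from the table: ρ = 0.819 kg/m³.
Weight W = mg = 1320 × 9.81 = 12949 N; in level flight L = W.
q = ½ρv² = ½ × 0.819 × 56.5² = 1307 Pa.
CL = W/(q·S) = 12949 / (1307 × 13.9) = 0.7127.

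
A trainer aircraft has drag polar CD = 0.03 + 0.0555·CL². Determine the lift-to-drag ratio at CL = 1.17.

CD = 0.03 + 0.0555 × 1.17² = 0.106
L/D = CL/CD = 1.17 / 0.106 = 11

L/D = 11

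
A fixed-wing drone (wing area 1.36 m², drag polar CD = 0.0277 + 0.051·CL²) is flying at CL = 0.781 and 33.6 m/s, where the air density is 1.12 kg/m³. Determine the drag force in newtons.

D = 50.6 N

CD = 0.0277 + 0.051 × 0.781² = 0.05881
D = ½ρv²S·CD = ½ × 1.12 × 33.6² × 1.36 × 0.05881 = 50.6 N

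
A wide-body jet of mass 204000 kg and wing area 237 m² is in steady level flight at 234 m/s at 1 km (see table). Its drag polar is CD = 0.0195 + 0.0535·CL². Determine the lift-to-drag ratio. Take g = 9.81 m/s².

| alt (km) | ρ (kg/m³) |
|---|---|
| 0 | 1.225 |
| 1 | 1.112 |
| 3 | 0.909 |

L/D = 11.7

At 1 km, from the table: ρ = 1.112 kg/m³.
Weight W = mg = 204000 × 9.81 = 2.0012×10^6 N; in level flight L = W.
q = ½ρv² = ½ × 1.112 × 234² = 30440 Pa.
CL = 2W/(ρv²S) = 2×2.0012×10^6/(1.112×234²×237) = 0.2774.
CD = 0.0195 + 0.0535 × 0.2774² = 0.02362.
L/D = CL/CD = 0.2774 / 0.02362 = 11.7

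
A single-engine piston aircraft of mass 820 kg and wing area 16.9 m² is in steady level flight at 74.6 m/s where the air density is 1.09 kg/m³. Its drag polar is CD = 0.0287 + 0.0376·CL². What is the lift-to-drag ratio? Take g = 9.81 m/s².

L/D = 5.3

Level flight ⇒ L = W = m·g = 820 × 9.81 = 8044.2 N.
Dynamic pressure q = 0.5 × 1.09 × 74.6² = 3033 Pa.
CL = W/(q·S) = 8044.2 / (3033 × 16.9) = 0.1569.
CD = 0.0287 + 0.0376 × 0.1569² = 0.02963.
L/D = CL/CD = 0.1569 / 0.02963 = 5.3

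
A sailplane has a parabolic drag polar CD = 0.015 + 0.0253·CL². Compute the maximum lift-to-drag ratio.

For CD = CD0 + K·CL², (L/D)max occurs at CL* = √(CD0/K) and equals 1/(2√(K·CD0)).
(L/D)max = 1/(2√(0.0253 × 0.015)) = 1/(2 × 0.01948) = 25.7

(L/D)max = 25.7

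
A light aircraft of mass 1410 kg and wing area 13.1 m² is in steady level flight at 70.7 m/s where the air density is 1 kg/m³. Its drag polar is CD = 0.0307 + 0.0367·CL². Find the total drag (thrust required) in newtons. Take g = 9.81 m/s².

Weight W = mg = 1410 × 9.81 = 13832 N; in level flight L = W.
Dynamic pressure q = 0.5 × 1 × 70.7² = 2499 Pa.
Required CL = L/(qS) = 13832/(2499·13.1) = 0.4225.
CD = 0.0307 + 0.0367 × 0.4225² = 0.03725.
D = q·S·CD = 2499 × 13.1 × 0.03725 = 1220 N

D = 1220 N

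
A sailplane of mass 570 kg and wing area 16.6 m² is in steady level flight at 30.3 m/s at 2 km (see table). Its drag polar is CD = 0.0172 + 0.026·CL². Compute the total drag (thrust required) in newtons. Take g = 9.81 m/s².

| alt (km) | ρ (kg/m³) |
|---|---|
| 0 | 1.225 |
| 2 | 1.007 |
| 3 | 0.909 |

At 2 km, from the table: ρ = 1.007 kg/m³.
Weight W = mg = 570 × 9.81 = 5591.7 N; in level flight L = W.
q = ½ρv² = ½ × 1.007 × 30.3² = 462.3 Pa.
CL = 2W/(ρv²S) = 2×5591.7/(1.007×30.3²×16.6) = 0.7287.
CD = 0.0172 + 0.026 × 0.7287² = 0.03101.
D = q·S·CD = 462.3 × 16.6 × 0.03101 = 237.9 N

D = 238 N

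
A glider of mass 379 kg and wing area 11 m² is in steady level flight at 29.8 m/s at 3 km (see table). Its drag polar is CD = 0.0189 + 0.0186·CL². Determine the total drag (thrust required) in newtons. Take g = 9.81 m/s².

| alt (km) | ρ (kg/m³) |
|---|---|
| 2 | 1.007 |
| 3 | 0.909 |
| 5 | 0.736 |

D = 142 N

At 3 km, from the table: ρ = 0.909 kg/m³.
In steady level flight, lift balances weight: W = mg = 379 × 9.81 = 3718 N.
Dynamic pressure q = 0.5 × 0.909 × 29.8² = 403.6 Pa.
CL = 2W/(ρv²S) = 2×3718/(0.909×29.8²×11) = 0.8374.
CD = 0.0189 + 0.0186 × 0.8374² = 0.03194.
D = q·S·CD = 403.6 × 11 × 0.03194 = 141.8 N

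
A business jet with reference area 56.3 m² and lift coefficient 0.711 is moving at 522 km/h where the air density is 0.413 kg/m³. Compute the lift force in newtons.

L = 1.74×10^5 N

Convert speed: v = 522 km/h ÷ 3.6 = 145 m/s.
Dynamic pressure q = ½ρv² = ½ × 0.413 × 145² = 4342 Pa.
L = q·S·CL = 4342 × 56.3 × 0.711 = 1.74×10^5 N ≈ 174 kN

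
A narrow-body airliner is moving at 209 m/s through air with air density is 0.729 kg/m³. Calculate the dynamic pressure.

q = ½ρv² = ½ × 0.729 × 209² = 15900 Pa

q = 15900 Pa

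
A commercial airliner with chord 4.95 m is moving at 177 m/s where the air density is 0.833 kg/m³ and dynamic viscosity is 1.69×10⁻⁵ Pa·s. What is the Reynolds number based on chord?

Re = 4.32×10^7

Re = ρ·v·c/μ = 0.833 × 177 × 4.95 / (1.69×10⁻⁵) = 4.32×10^7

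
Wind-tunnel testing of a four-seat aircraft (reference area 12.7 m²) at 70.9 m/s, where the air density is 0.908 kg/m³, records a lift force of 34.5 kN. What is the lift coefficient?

From L = ½ρv²S·CL, rearranging gives CL = 2L/(ρv²S).
CL = 2 × 34500 / (0.908 × 70.9² × 12.7) = 1.19

CL = 1.19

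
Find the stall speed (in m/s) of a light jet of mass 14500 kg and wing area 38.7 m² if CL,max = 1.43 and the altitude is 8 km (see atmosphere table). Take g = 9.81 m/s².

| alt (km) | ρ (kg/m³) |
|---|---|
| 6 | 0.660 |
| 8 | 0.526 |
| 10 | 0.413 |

V_stall = 98.9 m/s

At 8 km, from the table: ρ = 0.526 kg/m³.
Stall occurs when L = W at CL,max. W = mg = 14500 × 9.81 = 1.422×10^5 N.
From L = ½ρV²S·CL,max = W: V_stall = √(2W/(ρSCL,max)) = √(2·1.422×10^5/(0.526·38.7·1.43))
V_stall = √9773 = 98.9 m/s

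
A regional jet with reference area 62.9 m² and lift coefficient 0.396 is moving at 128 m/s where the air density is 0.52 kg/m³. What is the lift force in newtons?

L = 1.06×10^5 N

L = ½ρv²S·CL = ½ × 0.52 × 128² × 62.9 × 0.396 = 1.06×10^5 N ≈ 106 kN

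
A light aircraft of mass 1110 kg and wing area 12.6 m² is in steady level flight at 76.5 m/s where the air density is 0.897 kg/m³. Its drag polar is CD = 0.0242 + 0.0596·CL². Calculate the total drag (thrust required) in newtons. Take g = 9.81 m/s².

D = 1010 N

In steady level flight, lift balances weight: W = mg = 1110 × 9.81 = 10889 N.
q = ½ρv² = ½ × 0.897 × 76.5² = 2625 Pa.
Required CL = L/(qS) = 10889/(2625·12.6) = 0.3293.
CD = 0.0242 + 0.0596 × 0.3293² = 0.03066.
D = q·S·CD = 2625 × 12.6 × 0.03066 = 1014 N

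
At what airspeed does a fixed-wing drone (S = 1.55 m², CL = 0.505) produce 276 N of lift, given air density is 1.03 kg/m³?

L = ½ρv²S·CL ⇒ v = √(2L/(ρ·S·CL))
v = √(2 × 276 / (1.03 × 1.55 × 0.505)) = √684.7 = 26.2 m/s

v = 26.2 m/s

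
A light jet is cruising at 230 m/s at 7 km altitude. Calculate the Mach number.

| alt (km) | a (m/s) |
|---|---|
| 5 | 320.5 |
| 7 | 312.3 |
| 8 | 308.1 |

At 7 km, from the table: a = 312.3 m/s.
M = v/a = 230 / 312.3 = 0.736

M = 0.736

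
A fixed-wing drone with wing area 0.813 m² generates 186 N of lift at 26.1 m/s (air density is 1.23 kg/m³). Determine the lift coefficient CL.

CL = 0.546

From L = ½ρv²S·CL, rearranging gives CL = 2L/(ρv²S).
CL = 2 × 186 / (1.23 × 26.1² × 0.813) = 0.546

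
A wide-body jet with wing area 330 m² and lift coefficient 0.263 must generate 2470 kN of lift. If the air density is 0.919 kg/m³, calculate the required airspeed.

v = 249 m/s

L = ½ρv²S·CL ⇒ v = √(2L/(ρ·S·CL))
v = √(2 × 2.47×10^6 / (0.919 × 330 × 0.263)) = √61940 = 249 m/s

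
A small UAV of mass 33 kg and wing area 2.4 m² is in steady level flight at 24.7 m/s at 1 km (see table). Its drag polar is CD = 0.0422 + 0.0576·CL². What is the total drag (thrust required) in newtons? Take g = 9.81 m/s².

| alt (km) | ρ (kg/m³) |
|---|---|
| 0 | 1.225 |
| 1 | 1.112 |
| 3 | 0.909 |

D = 41.8 N

At 1 km, from the table: ρ = 1.112 kg/m³.
Level flight ⇒ L = W = m·g = 33 × 9.81 = 323.73 N.
Dynamic pressure q = 0.5 × 1.112 × 24.7² = 339.2 Pa.
CL = W/(q·S) = 323.73 / (339.2 × 2.4) = 0.3977.
CD = 0.0422 + 0.0576 × 0.3977² = 0.05131.
D = q·S·CD = 339.2 × 2.4 × 0.05131 = 41.77 N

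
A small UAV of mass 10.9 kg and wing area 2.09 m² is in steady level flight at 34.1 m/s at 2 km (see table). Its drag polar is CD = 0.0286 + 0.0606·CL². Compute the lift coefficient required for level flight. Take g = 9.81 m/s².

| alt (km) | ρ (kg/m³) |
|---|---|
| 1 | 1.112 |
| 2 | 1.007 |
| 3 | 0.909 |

CL = 0.0874

At 2 km, from the table: ρ = 1.007 kg/m³.
Weight W = mg = 10.9 × 9.81 = 106.93 N; in level flight L = W.
Dynamic pressure q = 0.5 × 1.007 × 34.1² = 585.5 Pa.
CL = 2W/(ρv²S) = 2×106.93/(1.007×34.1²×2.09) = 0.08739.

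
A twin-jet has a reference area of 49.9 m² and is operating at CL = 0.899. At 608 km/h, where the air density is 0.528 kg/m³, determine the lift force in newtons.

L = 3.38×10^5 N

Convert speed: v = 608 km/h ÷ 3.6 = 168.9 m/s.
Dynamic pressure q = ½ρv² = ½ × 0.528 × 168.9² = 7530 Pa.
L = q·S·CL = 7530 × 49.9 × 0.899 = 3.38×10^5 N ≈ 338 kN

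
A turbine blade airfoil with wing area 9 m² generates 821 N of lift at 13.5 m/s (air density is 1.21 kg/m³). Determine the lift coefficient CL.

From L = ½ρv²S·CL, rearranging gives CL = 2L/(ρv²S).
CL = 2 × 821 / (1.21 × 13.5² × 9) = 0.827

CL = 0.827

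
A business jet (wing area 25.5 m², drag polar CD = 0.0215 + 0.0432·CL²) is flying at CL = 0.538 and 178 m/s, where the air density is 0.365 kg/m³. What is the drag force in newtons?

CD = 0.0215 + 0.0432 × 0.538² = 0.034
D = ½ρv²S·CD = ½ × 0.365 × 178² × 25.5 × 0.034 = 5010 N

D = 5010 N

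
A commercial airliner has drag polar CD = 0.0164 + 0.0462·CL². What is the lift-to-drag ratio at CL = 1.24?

CD = 0.0164 + 0.0462 × 1.24² = 0.08744
L/D = CL/CD = 1.24 / 0.08744 = 14.2

L/D = 14.2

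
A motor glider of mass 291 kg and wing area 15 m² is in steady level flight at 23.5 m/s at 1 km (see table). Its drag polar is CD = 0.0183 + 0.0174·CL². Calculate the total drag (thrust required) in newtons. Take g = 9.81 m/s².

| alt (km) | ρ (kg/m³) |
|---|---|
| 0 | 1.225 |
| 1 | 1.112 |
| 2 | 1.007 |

D = 115 N

At 1 km, from the table: ρ = 1.112 kg/m³.
In steady level flight, lift balances weight: W = mg = 291 × 9.81 = 2854.7 N.
Dynamic pressure q = 0.5 × 1.112 × 23.5² = 307.1 Pa.
CL = W/(q·S) = 2854.7 / (307.1 × 15) = 0.6198.
CD = 0.0183 + 0.0174 × 0.6198² = 0.02498.
D = q·S·CD = 307.1 × 15 × 0.02498 = 115.1 N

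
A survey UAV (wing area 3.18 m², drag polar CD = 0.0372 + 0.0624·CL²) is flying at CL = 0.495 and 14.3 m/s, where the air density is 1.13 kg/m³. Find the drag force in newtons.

D = 19.3 N

CD = 0.0372 + 0.0624 × 0.495² = 0.05249
D = ½ρv²S·CD = ½ × 1.13 × 14.3² × 3.18 × 0.05249 = 19.3 N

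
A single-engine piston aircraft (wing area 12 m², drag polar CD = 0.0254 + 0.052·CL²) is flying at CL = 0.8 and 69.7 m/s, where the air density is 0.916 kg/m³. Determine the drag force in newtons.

D = 1570 N

CD = 0.0254 + 0.052 × 0.8² = 0.05868
D = ½ρv²S·CD = ½ × 0.916 × 69.7² × 12 × 0.05868 = 1570 N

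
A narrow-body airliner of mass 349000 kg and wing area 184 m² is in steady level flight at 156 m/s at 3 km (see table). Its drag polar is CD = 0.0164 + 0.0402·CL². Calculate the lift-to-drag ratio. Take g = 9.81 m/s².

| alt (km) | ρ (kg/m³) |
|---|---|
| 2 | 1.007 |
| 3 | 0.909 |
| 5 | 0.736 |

At 3 km, from the table: ρ = 0.909 kg/m³.
Level flight ⇒ L = W = m·g = 349000 × 9.81 = 3.4237×10^6 N.
q = ½ρv² = ½ × 0.909 × 156² = 11060 Pa.
CL = 2W/(ρv²S) = 2×3.4237×10^6/(0.909×156²×184) = 1.682.
CD = 0.0164 + 0.0402 × 1.682² = 0.1302.
L/D = CL/CD = 1.682 / 0.1302 = 12.9

L/D = 12.9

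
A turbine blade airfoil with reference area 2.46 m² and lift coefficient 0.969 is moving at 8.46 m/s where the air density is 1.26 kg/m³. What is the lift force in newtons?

L = ½ρv²S·CL = ½ × 1.26 × 8.46² × 2.46 × 0.969 = 107 N

L = 107 N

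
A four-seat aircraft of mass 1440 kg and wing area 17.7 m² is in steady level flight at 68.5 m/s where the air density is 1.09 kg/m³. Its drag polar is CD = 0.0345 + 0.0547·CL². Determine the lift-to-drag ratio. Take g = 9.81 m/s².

Weight W = mg = 1440 × 9.81 = 14126 N; in level flight L = W.
q = ½ρv² = ½ × 1.09 × 68.5² = 2557 Pa.
CL = 2W/(ρv²S) = 2×14126/(1.09×68.5²×17.7) = 0.3121.
CD = 0.0345 + 0.0547 × 0.3121² = 0.03983.
L/D = CL/CD = 0.3121 / 0.03983 = 7.84

L/D = 7.84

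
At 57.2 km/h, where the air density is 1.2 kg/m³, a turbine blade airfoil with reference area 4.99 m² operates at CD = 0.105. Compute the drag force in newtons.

Convert speed: v = 57.2 km/h ÷ 3.6 = 15.89 m/s.
Dynamic pressure q = ½ρv² = ½ × 1.2 × 15.89² = 151.5 Pa.
D = q·S·CD = 151.5 × 4.99 × 0.105 = 79.4 N

D = 79.4 N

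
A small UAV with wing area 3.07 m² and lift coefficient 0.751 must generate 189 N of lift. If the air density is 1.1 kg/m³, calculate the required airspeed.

L = ½ρv²S·CL ⇒ v = √(2L/(ρ·S·CL))
v = √(2 × 189 / (1.1 × 3.07 × 0.751)) = √149 = 12.2 m/s

v = 12.2 m/s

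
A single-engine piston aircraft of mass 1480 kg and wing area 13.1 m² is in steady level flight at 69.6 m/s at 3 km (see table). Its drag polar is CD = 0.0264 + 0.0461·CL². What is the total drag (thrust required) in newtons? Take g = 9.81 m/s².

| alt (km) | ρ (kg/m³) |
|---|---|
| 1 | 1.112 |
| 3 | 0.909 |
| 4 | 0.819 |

At 3 km, from the table: ρ = 0.909 kg/m³.
In steady level flight, lift balances weight: W = mg = 1480 × 9.81 = 14519 N.
q = ½ρv² = ½ × 0.909 × 69.6² = 2202 Pa.
CL = 2W/(ρv²S) = 2×14519/(0.909×69.6²×13.1) = 0.5034.
CD = 0.0264 + 0.0461 × 0.5034² = 0.03808.
D = q·S·CD = 2202 × 13.1 × 0.03808 = 1098 N

D = 1100 N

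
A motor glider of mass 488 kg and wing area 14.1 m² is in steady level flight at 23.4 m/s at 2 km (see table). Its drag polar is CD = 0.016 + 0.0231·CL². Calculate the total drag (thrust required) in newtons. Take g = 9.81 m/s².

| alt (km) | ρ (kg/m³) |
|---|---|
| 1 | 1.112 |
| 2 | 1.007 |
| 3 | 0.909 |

D = 198 N

At 2 km, from the table: ρ = 1.007 kg/m³.
Level flight ⇒ L = W = m·g = 488 × 9.81 = 4787.3 N.
q = ½ρv² = ½ × 1.007 × 23.4² = 275.7 Pa.
Required CL = L/(qS) = 4787.3/(275.7·14.1) = 1.232.
CD = 0.016 + 0.0231 × 1.232² = 0.05103.
D = q·S·CD = 275.7 × 14.1 × 0.05103 = 198.4 N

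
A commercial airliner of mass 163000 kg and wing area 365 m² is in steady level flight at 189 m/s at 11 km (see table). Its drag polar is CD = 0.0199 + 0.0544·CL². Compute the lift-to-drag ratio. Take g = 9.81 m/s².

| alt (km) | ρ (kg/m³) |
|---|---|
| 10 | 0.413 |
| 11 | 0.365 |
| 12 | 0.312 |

L/D = 15.1

At 11 km, from the table: ρ = 0.365 kg/m³.
In steady level flight, lift balances weight: W = mg = 163000 × 9.81 = 1.599×10^6 N.
q = ½ρv² = ½ × 0.365 × 189² = 6519 Pa.
Required CL = L/(qS) = 1.599×10^6/(6519·365) = 0.672.
CD = 0.0199 + 0.0544 × 0.672² = 0.04447.
L/D = CL/CD = 0.672 / 0.04447 = 15.1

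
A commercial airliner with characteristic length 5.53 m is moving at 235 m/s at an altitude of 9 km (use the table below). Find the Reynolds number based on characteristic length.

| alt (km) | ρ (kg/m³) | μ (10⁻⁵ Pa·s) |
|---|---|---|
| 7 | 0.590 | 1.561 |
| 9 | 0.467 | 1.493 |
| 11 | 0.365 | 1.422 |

At 9 km, from the table: ρ = 0.467 kg/m³, μ = 1.493×10⁻⁵ Pa·s.
Re = ρ·v·c/μ = 0.467 × 235 × 5.53 / (1.493×10⁻⁵) = 4.06×10^7

Re = 4.06×10^7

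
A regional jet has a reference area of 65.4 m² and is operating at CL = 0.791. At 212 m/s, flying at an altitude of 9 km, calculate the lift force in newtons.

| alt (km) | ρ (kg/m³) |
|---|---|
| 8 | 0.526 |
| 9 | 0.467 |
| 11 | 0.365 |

At 9 km, from the table: ρ = 0.467 kg/m³.
Dynamic pressure q = ½ρv² = ½ × 0.467 × 212² = 10490 Pa.
L = q·S·CL = 10490 × 65.4 × 0.791 = 5.43×10^5 N ≈ 543 kN

L = 5.43×10^5 N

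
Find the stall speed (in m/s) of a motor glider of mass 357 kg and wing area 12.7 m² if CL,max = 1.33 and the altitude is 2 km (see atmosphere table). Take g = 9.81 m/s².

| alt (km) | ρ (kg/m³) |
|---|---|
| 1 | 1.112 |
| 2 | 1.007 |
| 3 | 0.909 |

V_stall = 20.3 m/s

At 2 km, from the table: ρ = 1.007 kg/m³.
At stall, lift equals weight: L = W = m·g = 357 × 9.81 = 3502 N.
V_stall = √(2W/(ρ·S·CL,max)) = √(2 × 3502 / (1.007 × 12.7 × 1.33))
V_stall = √411.8 = 20.3 m/s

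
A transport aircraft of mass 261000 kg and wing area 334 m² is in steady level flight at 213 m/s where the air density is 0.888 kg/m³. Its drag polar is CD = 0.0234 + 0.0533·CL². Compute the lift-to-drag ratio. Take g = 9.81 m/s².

Level flight ⇒ L = W = m·g = 261000 × 9.81 = 2.5604×10^6 N.
q = ½ρv² = ½ × 0.888 × 213² = 20140 Pa.
CL = W/(q·S) = 2.5604×10^6 / (20140 × 334) = 0.3806.
CD = 0.0234 + 0.0533 × 0.3806² = 0.03112.
L/D = CL/CD = 0.3806 / 0.03112 = 12.2

L/D = 12.2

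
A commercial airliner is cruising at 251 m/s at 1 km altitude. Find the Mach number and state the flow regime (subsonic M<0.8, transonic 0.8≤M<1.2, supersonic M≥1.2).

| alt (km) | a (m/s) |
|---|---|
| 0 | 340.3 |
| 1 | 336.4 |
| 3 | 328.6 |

At 1 km, from the table: a = 336.4 m/s.
M = v/a = 251 / 336.4 = 0.746
M = 0.746 → subsonic.

M = 0.746 (subsonic)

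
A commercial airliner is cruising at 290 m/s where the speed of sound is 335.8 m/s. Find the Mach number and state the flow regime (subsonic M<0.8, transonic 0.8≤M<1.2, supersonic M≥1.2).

M = 0.864 (transonic)

M = v/a = 290 / 335.8 = 0.864
M = 0.864 → transonic.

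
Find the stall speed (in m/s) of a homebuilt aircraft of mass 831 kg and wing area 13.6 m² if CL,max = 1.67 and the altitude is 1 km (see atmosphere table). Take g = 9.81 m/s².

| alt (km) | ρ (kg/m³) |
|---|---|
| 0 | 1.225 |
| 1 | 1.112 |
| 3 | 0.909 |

V_stall = 25.4 m/s

At 1 km, from the table: ρ = 1.112 kg/m³.
Stall occurs when L = W at CL,max. W = mg = 831 × 9.81 = 8152 N.
From L = ½ρV²S·CL,max = W: V_stall = √(2W/(ρSCL,max)) = √(2·8152/(1.112·13.6·1.67))
V_stall = √645.6 = 25.4 m/s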